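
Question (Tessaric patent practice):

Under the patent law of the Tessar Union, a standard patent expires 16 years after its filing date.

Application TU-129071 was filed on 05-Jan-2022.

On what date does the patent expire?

January 5, 2038

Filing date + 16 years → 5 January 2038.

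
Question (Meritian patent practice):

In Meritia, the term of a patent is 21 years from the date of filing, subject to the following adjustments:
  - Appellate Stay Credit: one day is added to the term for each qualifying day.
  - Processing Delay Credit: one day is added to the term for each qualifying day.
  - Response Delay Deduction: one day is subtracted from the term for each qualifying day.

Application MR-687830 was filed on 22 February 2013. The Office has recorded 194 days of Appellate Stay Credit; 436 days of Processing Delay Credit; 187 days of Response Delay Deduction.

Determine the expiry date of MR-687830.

Base term: filing date + 21 years → 22 February 2034.
Appellate Stay Credit: +194 days → 4 September 2034.
Processing Delay Credit: +436 days → 14 November 2035.
Response Delay Deduction: −187 days → 11 May 2035.

May 11, 2035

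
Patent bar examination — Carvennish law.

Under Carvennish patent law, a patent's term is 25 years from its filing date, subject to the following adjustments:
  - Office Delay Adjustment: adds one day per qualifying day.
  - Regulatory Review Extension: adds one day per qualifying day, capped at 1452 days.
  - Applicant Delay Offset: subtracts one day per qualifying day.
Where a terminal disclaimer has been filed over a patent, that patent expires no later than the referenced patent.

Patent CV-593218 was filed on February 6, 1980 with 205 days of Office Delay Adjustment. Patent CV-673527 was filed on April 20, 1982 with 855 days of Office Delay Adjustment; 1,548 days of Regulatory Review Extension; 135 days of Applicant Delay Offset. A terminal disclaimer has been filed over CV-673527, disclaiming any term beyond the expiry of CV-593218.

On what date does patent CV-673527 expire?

Natural term of CV-673527:
  Base: filing + 25 years → 20 April 2007.
  Office Delay Adjustment: +855 days → 22 August 2009.
  Regulatory Review Extension: 1548 days claimed exceeds the 1452-day cap, so +1452 days → 13 August 2013.
  Applicant Delay Offset: −135 days → 31 March 2013.
Expiry of referenced patent CV-593218:
  Base: filing + 25 years → 6 February 2005.
  Office Delay Adjustment: +205 days → 30 August 2005.
Terminal disclaimer: CV-673527 expires on the earlier of 31 March 2013 and 30 August 2005.

2005-08-30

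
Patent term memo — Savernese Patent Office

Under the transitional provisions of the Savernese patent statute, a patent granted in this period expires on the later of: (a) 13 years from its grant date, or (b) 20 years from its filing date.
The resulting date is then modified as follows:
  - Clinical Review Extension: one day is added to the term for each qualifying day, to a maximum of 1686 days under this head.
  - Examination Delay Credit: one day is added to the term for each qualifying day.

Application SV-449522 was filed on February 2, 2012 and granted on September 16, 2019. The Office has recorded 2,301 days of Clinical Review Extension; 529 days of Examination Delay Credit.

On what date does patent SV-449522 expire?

(a) grant + 13 years → 16 September 2032.
(b) filing + 20 years → 2 February 2032.
Later of the two: 16 September 2032.
Clinical Review Extension: 2301 days claimed exceeds the 1686-day cap, so +1686 days → 29 April 2037.
Examination Delay Credit: +529 days → 10 October 2038.

October 10, 2038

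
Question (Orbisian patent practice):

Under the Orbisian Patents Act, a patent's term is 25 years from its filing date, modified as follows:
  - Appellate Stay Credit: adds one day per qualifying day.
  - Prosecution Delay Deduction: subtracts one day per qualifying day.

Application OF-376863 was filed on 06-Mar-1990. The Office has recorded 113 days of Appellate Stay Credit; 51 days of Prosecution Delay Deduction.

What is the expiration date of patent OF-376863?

Base term: filing date + 25 years → 6 March 2015.
Appellate Stay Credit: +113 days → 27 June 2015.
Prosecution Delay Deduction: −51 days → 7 May 2015.

2015-05-07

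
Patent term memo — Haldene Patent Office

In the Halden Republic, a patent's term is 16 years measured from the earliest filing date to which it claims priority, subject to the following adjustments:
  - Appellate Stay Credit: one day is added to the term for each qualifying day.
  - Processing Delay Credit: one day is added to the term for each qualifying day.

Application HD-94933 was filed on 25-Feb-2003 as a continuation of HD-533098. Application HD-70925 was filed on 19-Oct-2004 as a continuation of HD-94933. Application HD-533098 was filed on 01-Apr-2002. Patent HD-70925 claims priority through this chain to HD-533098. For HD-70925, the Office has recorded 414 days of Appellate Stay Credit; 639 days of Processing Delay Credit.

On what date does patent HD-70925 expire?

2021-02-17

Earliest priority filing: 1 April 2002.
Base term: 1 April 2002 + 16 years → 1 April 2018.
Appellate Stay Credit: +414 days → 20 May 2019.
Processing Delay Credit: +639 days → 17 February 2021.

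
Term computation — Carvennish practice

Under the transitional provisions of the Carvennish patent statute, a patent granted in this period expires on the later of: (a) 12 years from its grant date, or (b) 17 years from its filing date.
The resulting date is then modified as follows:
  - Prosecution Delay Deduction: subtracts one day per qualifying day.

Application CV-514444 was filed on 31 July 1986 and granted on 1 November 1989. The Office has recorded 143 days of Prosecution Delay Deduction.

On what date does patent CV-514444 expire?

(a) grant + 12 years → 1 November 2001.
(b) filing + 17 years → 31 July 2003.
Later of the two: 31 July 2003.
Prosecution Delay Deduction: −143 days → 10 March 2003.

March 10, 2003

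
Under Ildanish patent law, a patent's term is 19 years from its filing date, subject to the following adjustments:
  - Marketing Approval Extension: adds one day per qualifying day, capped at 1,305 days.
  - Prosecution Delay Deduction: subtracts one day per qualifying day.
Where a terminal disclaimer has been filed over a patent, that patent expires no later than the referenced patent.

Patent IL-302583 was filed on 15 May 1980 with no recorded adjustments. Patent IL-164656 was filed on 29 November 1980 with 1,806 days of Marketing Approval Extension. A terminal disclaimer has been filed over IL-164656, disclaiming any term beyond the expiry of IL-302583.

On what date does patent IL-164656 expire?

Natural term of IL-164656:
  Base: filing + 19 years → 29 November 1999.
  Marketing Approval Extension: 1806 days claimed exceeds the 1305-day cap, so +1305 days → 26 June 2003.
Expiry of referenced patent IL-302583:
  Base: filing + 19 years → 15 May 1999.
Terminal disclaimer: IL-164656 expires on the earlier of 26 June 2003 and 15 May 1999.

1999-05-15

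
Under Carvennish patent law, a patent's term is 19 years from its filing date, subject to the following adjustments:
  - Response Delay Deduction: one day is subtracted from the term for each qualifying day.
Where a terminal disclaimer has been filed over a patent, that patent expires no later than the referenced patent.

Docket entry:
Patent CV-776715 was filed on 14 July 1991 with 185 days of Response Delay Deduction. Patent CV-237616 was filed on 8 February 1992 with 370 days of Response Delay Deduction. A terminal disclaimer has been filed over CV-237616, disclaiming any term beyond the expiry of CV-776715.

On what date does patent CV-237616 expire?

Natural term of CV-237616:
  Base: filing + 19 years → 8 February 2011.
  Response Delay Deduction: −370 days → 3 February 2010.
Expiry of referenced patent CV-776715:
  Base: filing + 19 years → 14 July 2010.
  Response Delay Deduction: −185 days → 10 January 2010.
Terminal disclaimer: CV-237616 expires on the earlier of 3 February 2010 and 10 January 2010.

January 10, 2010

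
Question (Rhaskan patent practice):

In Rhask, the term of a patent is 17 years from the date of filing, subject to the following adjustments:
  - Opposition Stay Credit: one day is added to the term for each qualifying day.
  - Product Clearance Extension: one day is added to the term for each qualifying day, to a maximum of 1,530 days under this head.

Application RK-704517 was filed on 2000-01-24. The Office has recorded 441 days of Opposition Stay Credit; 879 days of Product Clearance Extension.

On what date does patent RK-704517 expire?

Base term: filing date + 17 years → 24 January 2017.
Opposition Stay Credit: +441 days → 10 April 2018.
Product Clearance Extension: 879 days (within the 1530-day cap) → +879 days → 5 September 2020.

2020-09-05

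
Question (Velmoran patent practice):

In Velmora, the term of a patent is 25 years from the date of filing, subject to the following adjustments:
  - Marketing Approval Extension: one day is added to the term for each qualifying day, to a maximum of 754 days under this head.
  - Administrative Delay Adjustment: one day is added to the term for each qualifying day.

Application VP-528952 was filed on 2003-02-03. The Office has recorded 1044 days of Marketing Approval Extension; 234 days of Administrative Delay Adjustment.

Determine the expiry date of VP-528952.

2030-10-18

Base term: filing date + 25 years → 3 February 2028.
Marketing Approval Extension: 1044 days claimed exceeds the 754-day cap, so +754 days → 26 February 2030.
Administrative Delay Adjustment: +234 days → 18 October 2030.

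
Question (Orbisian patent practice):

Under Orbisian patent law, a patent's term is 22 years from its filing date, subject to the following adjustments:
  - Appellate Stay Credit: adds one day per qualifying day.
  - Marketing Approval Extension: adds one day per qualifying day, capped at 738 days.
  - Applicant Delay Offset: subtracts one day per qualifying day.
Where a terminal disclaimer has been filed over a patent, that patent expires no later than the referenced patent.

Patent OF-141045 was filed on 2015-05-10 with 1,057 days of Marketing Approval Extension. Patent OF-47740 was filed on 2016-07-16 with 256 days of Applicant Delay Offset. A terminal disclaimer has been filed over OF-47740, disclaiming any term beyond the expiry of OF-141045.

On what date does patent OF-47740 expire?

November 2, 2037

Natural term of OF-47740:
  Base: filing + 22 years → 16 July 2038.
  Applicant Delay Offset: −256 days → 2 November 2037.
Expiry of referenced patent OF-141045:
  Base: filing + 22 years → 10 May 2037.
  Marketing Approval Extension: 1057 days claimed exceeds the 738-day cap, so +738 days → 18 May 2039.
Terminal disclaimer: OF-47740 expires on the earlier of 2 November 2037 and 18 May 2039.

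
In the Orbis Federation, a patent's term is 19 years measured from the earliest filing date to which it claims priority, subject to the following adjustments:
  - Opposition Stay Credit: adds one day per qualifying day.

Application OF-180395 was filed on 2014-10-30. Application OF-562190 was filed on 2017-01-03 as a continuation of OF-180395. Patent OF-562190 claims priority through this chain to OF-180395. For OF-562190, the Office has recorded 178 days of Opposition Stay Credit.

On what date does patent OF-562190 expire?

Earliest priority filing: 30 October 2014.
Base term: 30 October 2014 + 19 years → 30 October 2033.
Opposition Stay Credit: +178 days → 26 April 2034.

2034-04-26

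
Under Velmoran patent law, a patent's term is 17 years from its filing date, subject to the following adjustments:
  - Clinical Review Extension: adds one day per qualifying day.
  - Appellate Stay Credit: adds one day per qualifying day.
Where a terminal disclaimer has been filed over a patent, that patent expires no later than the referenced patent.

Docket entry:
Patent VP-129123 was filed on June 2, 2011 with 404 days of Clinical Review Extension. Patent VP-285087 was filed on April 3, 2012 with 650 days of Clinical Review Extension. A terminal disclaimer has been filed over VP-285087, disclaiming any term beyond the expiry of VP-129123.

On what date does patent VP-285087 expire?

2029-07-11

Natural term of VP-285087:
  Base: filing + 17 years → 3 April 2029.
  Clinical Review Extension: +650 days → 13 January 2031.
Expiry of referenced patent VP-129123:
  Base: filing + 17 years → 2 June 2028.
  Clinical Review Extension: +404 days → 11 July 2029.
Terminal disclaimer: VP-285087 expires on the earlier of 13 January 2031 and 11 July 2029.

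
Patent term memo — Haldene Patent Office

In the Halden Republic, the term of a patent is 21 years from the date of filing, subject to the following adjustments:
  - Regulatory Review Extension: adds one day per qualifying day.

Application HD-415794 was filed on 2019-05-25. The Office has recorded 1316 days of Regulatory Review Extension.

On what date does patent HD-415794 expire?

Base term: filing date + 21 years → 25 May 2040.
Regulatory Review Extension: +1316 days → 1 January 2044.

2044-01-01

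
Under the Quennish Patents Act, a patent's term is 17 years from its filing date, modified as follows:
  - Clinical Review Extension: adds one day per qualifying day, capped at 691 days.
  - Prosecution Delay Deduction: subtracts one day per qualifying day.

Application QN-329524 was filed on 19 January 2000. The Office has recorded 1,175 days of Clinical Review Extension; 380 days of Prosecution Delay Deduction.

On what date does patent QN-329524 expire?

Base term: filing date + 17 years → 19 January 2017.
Clinical Review Extension: 1175 days claimed exceeds the 691-day cap, so +691 days → 11 December 2018.
Prosecution Delay Deduction: −380 days → 26 November 2017.

November 26, 2017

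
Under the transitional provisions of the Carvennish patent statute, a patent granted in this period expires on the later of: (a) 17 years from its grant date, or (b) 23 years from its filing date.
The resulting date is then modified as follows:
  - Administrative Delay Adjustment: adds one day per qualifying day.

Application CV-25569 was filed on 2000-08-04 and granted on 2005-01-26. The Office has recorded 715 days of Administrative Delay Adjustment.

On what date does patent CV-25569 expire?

July 19, 2025

(a) grant + 17 years → 26 January 2022.
(b) filing + 23 years → 4 August 2023.
Later of the two: 4 August 2023.
Administrative Delay Adjustment: +715 days → 19 July 2025.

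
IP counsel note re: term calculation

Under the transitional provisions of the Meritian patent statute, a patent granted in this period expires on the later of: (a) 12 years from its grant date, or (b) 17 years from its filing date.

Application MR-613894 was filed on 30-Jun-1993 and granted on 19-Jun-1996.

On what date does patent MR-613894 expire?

(a) grant + 12 years → 19 June 2008.
(b) filing + 17 years → 30 June 2010.
Later of the two: 30 June 2010.

June 30, 2010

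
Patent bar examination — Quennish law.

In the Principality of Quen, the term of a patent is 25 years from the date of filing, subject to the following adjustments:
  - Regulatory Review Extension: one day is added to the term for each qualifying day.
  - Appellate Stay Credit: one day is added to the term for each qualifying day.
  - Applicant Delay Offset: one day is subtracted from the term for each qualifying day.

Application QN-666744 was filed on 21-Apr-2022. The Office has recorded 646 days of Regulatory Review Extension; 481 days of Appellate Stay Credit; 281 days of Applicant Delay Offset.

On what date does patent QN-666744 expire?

August 14, 2049

Base term: filing date + 25 years → 21 April 2047.
Regulatory Review Extension: +646 days → 26 January 2049.
Appellate Stay Credit: +481 days → 22 May 2050.
Applicant Delay Offset: −281 days → 14 August 2049.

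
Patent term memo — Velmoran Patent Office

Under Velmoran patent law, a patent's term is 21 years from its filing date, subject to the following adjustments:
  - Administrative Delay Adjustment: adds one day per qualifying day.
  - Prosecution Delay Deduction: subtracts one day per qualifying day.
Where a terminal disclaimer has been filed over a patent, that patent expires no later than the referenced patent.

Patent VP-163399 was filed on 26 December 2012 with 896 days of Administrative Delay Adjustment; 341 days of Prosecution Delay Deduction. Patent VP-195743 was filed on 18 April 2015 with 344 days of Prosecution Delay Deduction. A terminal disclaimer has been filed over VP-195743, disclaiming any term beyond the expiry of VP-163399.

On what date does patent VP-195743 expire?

Natural term of VP-195743:
  Base: filing + 21 years → 18 April 2036.
  Prosecution Delay Deduction: −344 days → 10 May 2035.
Expiry of referenced patent VP-163399:
  Base: filing + 21 years → 26 December 2033.
  Administrative Delay Adjustment: +896 days → 9 June 2036.
  Prosecution Delay Deduction: −341 days → 4 July 2035.
Terminal disclaimer: VP-195743 expires on the earlier of 10 May 2035 and 4 July 2035.

May 10, 2035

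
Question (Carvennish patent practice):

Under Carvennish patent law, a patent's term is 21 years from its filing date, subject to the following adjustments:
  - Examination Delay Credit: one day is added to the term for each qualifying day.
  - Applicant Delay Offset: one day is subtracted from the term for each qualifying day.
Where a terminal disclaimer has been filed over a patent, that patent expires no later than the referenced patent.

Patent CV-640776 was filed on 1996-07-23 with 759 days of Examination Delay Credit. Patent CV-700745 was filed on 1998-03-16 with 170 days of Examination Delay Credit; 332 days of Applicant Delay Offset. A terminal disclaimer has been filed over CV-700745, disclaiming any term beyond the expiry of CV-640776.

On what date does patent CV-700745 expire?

October 5, 2018

Natural term of CV-700745:
  Base: filing + 21 years → 16 March 2019.
  Examination Delay Credit: +170 days → 2 September 2019.
  Applicant Delay Offset: −332 days → 5 October 2018.
Expiry of referenced patent CV-640776:
  Base: filing + 21 years → 23 July 2017.
  Examination Delay Credit: +759 days → 21 August 2019.
Terminal disclaimer: CV-700745 expires on the earlier of 5 October 2018 and 21 August 2019.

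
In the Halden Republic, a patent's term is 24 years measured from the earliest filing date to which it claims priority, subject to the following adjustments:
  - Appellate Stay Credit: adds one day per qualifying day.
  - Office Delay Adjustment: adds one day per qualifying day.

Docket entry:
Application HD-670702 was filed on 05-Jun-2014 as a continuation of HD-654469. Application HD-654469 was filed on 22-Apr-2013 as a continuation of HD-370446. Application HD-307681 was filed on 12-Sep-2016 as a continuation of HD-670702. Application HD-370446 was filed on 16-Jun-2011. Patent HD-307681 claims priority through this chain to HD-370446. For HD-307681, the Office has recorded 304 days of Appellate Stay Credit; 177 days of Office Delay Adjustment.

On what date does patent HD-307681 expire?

2036-10-09

Earliest priority filing: 16 June 2011.
Base term: 16 June 2011 + 24 years → 16 June 2035.
Appellate Stay Credit: +304 days → 15 April 2036.
Office Delay Adjustment: +177 days → 9 October 2036.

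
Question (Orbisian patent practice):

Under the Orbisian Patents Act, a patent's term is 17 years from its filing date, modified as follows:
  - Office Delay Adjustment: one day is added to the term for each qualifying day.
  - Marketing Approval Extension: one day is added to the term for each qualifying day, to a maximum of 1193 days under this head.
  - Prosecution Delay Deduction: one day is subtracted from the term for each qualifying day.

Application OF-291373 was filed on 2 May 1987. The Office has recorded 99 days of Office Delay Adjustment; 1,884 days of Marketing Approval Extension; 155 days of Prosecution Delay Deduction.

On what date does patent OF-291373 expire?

Base term: filing date + 17 years → 2 May 2004.
Office Delay Adjustment: +99 days → 9 August 2004.
Marketing Approval Extension: 1884 days claimed exceeds the 1193-day cap, so +1193 days → 15 November 2007.
Prosecution Delay Deduction: −155 days → 13 June 2007.

2007-06-13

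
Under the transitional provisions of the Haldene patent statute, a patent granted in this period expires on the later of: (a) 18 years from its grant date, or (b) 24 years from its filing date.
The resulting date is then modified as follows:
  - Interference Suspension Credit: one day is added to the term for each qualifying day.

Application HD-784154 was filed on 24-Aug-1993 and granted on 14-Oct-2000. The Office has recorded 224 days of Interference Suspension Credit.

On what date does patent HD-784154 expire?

May 26, 2019

(a) grant + 18 years → 14 October 2018.
(b) filing + 24 years → 24 August 2017.
Later of the two: 14 October 2018.
Interference Suspension Credit: +224 days → 26 May 2019.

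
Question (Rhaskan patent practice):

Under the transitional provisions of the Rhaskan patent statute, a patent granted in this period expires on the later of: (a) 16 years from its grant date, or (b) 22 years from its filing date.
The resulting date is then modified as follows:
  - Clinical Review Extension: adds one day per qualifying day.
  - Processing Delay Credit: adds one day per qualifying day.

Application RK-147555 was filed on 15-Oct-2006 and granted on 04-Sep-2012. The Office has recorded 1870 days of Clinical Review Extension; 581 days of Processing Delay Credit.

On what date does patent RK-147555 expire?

2035-07-02

(a) grant + 16 years → 4 September 2028.
(b) filing + 22 years → 15 October 2028.
Later of the two: 15 October 2028.
Clinical Review Extension: +1870 days → 28 November 2033.
Processing Delay Credit: +581 days → 2 July 2035.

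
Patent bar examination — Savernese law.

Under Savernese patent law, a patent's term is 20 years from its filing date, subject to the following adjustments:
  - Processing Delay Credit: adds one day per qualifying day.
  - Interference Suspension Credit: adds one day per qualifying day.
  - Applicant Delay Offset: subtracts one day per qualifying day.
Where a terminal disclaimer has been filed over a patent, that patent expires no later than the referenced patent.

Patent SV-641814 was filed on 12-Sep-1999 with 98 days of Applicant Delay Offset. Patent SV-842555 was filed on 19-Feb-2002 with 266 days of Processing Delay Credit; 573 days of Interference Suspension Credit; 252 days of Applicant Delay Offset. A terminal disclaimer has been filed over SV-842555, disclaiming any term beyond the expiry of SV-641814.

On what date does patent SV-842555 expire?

2019-06-06

Natural term of SV-842555:
  Base: filing + 20 years → 19 February 2022.
  Processing Delay Credit: +266 days → 12 November 2022.
  Interference Suspension Credit: +573 days → 7 June 2024.
  Applicant Delay Offset: −252 days → 29 September 2023.
Expiry of referenced patent SV-641814:
  Base: filing + 20 years → 12 September 2019.
  Applicant Delay Offset: −98 days → 6 June 2019.
Terminal disclaimer: SV-842555 expires on the earlier of 29 September 2023 and 6 June 2019.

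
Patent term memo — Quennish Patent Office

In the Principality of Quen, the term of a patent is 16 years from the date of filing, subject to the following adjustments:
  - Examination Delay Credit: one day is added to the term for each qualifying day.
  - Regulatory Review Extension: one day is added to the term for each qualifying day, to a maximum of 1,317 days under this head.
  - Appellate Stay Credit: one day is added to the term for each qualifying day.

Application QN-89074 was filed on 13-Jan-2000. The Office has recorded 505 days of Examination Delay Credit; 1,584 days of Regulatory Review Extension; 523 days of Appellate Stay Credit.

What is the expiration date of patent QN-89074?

Base term: filing date + 16 years → 13 January 2016.
Examination Delay Credit: +505 days → 1 June 2017.
Regulatory Review Extension: 1584 days claimed exceeds the 1317-day cap, so +1317 days → 8 January 2021.
Appellate Stay Credit: +523 days → 15 June 2022.

June 15, 2022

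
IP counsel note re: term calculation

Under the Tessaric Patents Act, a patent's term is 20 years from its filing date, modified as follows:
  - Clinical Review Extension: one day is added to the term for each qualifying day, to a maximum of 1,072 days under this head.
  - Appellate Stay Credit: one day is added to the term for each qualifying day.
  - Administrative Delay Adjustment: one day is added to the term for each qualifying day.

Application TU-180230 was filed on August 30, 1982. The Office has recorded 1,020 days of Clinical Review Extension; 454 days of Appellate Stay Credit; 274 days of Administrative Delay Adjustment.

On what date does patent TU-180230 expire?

2007-06-13

Base term: filing date + 20 years → 30 August 2002.
Clinical Review Extension: 1020 days (within the 1072-day cap) → +1020 days → 15 June 2005.
Appellate Stay Credit: +454 days → 12 September 2006.
Administrative Delay Adjustment: +274 days → 13 June 2007.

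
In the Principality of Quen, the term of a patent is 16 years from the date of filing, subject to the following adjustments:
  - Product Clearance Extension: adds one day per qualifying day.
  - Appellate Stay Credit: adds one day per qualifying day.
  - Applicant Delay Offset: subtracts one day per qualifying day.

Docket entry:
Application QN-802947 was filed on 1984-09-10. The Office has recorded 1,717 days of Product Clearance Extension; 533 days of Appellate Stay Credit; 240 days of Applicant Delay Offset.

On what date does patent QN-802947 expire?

March 13, 2006

Base term: filing date + 16 years → 10 September 2000.
Product Clearance Extension: +1717 days → 24 May 2005.
Appellate Stay Credit: +533 days → 8 November 2006.
Applicant Delay Offset: −240 days → 13 March 2006.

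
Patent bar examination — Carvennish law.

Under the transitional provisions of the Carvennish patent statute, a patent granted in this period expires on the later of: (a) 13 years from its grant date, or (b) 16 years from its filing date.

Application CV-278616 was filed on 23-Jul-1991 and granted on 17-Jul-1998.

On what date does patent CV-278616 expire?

(a) grant + 13 years → 17 July 2011.
(b) filing + 16 years → 23 July 2007.
Later of the two: 17 July 2011.

2011-07-17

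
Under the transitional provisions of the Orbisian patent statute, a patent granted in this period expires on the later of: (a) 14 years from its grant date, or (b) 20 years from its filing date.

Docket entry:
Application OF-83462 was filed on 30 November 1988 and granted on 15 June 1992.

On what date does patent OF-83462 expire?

(a) grant + 14 years → 15 June 2006.
(b) filing + 20 years → 30 November 2008.
Later of the two: 30 November 2008.

2008-11-30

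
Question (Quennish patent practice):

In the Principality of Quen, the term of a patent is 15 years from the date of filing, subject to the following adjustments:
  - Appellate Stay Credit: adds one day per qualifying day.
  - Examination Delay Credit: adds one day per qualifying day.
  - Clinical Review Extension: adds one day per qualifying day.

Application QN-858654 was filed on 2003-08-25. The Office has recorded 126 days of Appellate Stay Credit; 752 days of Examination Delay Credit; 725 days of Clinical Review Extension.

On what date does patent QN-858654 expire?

Base term: filing date + 15 years → 25 August 2018.
Appellate Stay Credit: +126 days → 29 December 2018.
Examination Delay Credit: +752 days → 19 January 2021.
Clinical Review Extension: +725 days → 14 January 2023.

January 14, 2023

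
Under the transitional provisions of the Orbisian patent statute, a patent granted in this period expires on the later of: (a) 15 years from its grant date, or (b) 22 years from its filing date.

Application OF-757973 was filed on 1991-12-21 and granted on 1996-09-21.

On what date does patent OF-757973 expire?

(a) grant + 15 years → 21 September 2011.
(b) filing + 22 years → 21 December 2013.
Later of the two: 21 December 2013.

December 21, 2013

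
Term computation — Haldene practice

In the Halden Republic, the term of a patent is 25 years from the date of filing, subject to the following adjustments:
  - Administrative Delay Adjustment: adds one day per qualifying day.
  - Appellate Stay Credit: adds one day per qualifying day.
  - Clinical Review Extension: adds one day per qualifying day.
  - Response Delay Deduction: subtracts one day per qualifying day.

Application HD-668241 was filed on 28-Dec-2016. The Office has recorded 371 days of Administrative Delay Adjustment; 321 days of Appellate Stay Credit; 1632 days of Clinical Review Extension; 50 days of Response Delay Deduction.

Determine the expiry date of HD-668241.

2048-03-20

Base term: filing date + 25 years → 28 December 2041.
Administrative Delay Adjustment: +371 days → 3 January 2043.
Appellate Stay Credit: +321 days → 20 November 2043.
Clinical Review Extension: +1632 days → 9 May 2048.
Response Delay Deduction: −50 days → 20 March 2048.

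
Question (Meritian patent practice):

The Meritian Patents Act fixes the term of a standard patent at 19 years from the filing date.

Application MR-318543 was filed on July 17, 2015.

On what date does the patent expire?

Filing date + 19 years → 17 July 2034.

2034-07-17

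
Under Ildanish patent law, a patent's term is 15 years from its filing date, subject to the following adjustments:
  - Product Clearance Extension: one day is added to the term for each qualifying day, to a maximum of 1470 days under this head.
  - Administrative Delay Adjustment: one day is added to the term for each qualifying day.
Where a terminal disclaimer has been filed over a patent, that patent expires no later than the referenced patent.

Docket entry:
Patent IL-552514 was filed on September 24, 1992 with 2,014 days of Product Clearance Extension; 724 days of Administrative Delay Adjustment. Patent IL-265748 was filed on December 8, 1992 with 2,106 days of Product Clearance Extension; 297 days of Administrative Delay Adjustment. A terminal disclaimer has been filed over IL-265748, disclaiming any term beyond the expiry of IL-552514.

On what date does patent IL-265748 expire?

October 9, 2012

Natural term of IL-265748:
  Base: filing + 15 years → 8 December 2007.
  Product Clearance Extension: 2106 days claimed exceeds the 1470-day cap, so +1470 days → 17 December 2011.
  Administrative Delay Adjustment: +297 days → 9 October 2012.
Expiry of referenced patent IL-552514:
  Base: filing + 15 years → 24 September 2007.
  Product Clearance Extension: 2014 days claimed exceeds the 1470-day cap, so +1470 days → 3 October 2011.
  Administrative Delay Adjustment: +724 days → 26 September 2013.
Terminal disclaimer: IL-265748 expires on the earlier of 9 October 2012 and 26 September 2013.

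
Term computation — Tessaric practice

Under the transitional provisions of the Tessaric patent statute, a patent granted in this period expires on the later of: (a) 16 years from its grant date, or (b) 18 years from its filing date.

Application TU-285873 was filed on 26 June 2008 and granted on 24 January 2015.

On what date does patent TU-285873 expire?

January 24, 2031

(a) grant + 16 years → 24 January 2031.
(b) filing + 18 years → 26 June 2026.
Later of the two: 24 January 2031.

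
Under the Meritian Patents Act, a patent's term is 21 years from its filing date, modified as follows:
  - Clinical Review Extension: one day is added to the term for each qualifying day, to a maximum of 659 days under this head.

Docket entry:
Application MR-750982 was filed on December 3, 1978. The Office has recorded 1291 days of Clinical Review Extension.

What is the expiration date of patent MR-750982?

Base term: filing date + 21 years → 3 December 1999.
Clinical Review Extension: 1291 days claimed exceeds the 659-day cap, so +659 days → 22 September 2001.

2001-09-22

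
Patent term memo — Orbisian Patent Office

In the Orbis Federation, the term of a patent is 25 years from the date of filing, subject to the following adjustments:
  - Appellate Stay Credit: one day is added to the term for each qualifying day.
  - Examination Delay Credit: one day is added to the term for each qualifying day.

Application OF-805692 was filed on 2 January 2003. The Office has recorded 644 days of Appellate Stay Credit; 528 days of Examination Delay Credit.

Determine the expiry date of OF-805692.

2031-03-19

Base term: filing date + 25 years → 2 January 2028.
Appellate Stay Credit: +644 days → 7 October 2029.
Examination Delay Credit: +528 days → 19 March 2031.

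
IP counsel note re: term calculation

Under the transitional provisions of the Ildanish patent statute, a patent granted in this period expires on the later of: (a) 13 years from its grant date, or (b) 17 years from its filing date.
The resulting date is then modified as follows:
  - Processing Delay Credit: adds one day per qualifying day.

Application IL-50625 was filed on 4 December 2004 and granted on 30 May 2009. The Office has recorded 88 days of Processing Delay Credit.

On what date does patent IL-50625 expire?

August 26, 2022

(a) grant + 13 years → 30 May 2022.
(b) filing + 17 years → 4 December 2021.
Later of the two: 30 May 2022.
Processing Delay Credit: +88 days → 26 August 2022.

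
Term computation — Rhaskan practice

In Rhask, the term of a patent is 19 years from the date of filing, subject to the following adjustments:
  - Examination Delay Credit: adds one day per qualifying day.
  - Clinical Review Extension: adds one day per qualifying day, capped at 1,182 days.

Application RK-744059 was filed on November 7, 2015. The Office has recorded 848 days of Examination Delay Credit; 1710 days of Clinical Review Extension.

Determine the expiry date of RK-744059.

Base term: filing date + 19 years → 7 November 2034.
Examination Delay Credit: +848 days → 4 March 2037.
Clinical Review Extension: 1710 days claimed exceeds the 1182-day cap, so +1182 days → 29 May 2040.

May 29, 2040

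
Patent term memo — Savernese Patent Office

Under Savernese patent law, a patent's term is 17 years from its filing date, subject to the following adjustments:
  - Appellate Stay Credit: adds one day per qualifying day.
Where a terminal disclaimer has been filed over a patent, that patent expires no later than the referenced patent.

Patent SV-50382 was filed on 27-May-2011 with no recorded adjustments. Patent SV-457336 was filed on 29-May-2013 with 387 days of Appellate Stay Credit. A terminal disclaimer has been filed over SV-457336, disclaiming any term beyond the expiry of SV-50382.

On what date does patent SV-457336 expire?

2028-05-27

Natural term of SV-457336:
  Base: filing + 17 years → 29 May 2030.
  Appellate Stay Credit: +387 days → 20 June 2031.
Expiry of referenced patent SV-50382:
  Base: filing + 17 years → 27 May 2028.
Terminal disclaimer: SV-457336 expires on the earlier of 20 June 2031 and 27 May 2028.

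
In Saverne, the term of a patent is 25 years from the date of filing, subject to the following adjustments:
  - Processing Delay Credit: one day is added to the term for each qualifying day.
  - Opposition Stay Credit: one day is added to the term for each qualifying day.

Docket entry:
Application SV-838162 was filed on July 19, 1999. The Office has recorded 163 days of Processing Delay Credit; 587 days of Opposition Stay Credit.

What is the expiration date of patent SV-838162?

Base term: filing date + 25 years → 19 July 2024.
Processing Delay Credit: +163 days → 29 December 2024.
Opposition Stay Credit: +587 days → 8 August 2026.

2026-08-08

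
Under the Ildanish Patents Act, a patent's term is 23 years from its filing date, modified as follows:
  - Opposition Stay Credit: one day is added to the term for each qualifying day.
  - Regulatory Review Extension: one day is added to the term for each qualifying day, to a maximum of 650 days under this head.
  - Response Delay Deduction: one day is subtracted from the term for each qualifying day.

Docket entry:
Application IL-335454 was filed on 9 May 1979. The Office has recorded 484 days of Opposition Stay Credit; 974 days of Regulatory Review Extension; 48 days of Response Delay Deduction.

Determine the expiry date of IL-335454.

April 29, 2005

Base term: filing date + 23 years → 9 May 2002.
Opposition Stay Credit: +484 days → 5 September 2003.
Regulatory Review Extension: 974 days claimed exceeds the 650-day cap, so +650 days → 16 June 2005.
Response Delay Deduction: −48 days → 29 April 2005.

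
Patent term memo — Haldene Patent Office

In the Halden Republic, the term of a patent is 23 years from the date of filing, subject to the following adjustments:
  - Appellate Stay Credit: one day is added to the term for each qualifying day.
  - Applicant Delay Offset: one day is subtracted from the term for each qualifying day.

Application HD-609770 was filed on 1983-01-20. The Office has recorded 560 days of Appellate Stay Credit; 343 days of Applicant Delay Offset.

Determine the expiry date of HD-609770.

2006-08-25

Base term: filing date + 23 years → 20 January 2006.
Appellate Stay Credit: +560 days → 3 August 2007.
Applicant Delay Offset: −343 days → 25 August 2006.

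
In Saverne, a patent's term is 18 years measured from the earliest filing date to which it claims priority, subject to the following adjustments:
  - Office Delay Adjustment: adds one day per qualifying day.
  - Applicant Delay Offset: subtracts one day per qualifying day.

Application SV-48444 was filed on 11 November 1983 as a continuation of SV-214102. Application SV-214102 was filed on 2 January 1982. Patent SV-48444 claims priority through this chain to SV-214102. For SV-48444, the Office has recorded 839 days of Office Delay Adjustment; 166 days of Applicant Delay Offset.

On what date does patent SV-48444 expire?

2001-11-05

Earliest priority filing: 2 January 1982.
Base term: 2 January 1982 + 18 years → 2 January 2000.
Office Delay Adjustment: +839 days → 20 April 2002.
Applicant Delay Offset: −166 days → 5 November 2001.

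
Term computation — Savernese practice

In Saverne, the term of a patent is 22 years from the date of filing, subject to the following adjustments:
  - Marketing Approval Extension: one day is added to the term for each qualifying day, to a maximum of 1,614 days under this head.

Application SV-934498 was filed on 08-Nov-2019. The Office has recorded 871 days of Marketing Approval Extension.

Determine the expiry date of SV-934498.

2044-03-28

Base term: filing date + 22 years → 8 November 2041.
Marketing Approval Extension: 871 days (within the 1614-day cap) → +871 days → 28 March 2044.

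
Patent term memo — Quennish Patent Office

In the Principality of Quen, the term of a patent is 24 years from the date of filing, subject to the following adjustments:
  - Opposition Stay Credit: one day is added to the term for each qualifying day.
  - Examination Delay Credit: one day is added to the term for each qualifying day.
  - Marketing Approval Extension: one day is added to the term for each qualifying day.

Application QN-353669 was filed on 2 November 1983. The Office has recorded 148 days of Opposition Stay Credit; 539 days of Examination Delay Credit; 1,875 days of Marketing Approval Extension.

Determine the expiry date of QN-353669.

2014-11-07

Base term: filing date + 24 years → 2 November 2007.
Opposition Stay Credit: +148 days → 29 March 2008.
Examination Delay Credit: +539 days → 19 September 2009.
Marketing Approval Extension: +1875 days → 7 November 2014.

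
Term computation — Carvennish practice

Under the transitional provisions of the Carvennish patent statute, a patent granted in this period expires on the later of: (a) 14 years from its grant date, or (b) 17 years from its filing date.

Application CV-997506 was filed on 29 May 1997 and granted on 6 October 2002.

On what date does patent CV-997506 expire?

(a) grant + 14 years → 6 October 2016.
(b) filing + 17 years → 29 May 2014.
Later of the two: 6 October 2016.

2016-10-06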